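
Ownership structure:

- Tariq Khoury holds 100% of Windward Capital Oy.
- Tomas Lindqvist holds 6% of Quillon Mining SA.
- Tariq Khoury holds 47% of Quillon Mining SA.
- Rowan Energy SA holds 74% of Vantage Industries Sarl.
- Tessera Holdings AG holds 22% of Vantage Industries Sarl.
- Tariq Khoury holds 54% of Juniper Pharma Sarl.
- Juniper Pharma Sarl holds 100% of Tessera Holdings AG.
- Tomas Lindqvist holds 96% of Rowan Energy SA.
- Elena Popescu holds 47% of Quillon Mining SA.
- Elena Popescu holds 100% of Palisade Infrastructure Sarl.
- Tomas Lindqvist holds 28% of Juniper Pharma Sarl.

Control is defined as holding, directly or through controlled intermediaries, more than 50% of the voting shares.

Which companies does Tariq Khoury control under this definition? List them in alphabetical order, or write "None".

Tariq holds 54% of Juniper, so Tariq controls Juniper.
Tariq holds 100% of Windward, so Tariq controls Windward.
Juniper holds 100% of Tessera, so Tariq controls Tessera.
No other company's threshold is met.

Juniper Pharma Sarl, Tessera Holdings AG, Windward Capital Oy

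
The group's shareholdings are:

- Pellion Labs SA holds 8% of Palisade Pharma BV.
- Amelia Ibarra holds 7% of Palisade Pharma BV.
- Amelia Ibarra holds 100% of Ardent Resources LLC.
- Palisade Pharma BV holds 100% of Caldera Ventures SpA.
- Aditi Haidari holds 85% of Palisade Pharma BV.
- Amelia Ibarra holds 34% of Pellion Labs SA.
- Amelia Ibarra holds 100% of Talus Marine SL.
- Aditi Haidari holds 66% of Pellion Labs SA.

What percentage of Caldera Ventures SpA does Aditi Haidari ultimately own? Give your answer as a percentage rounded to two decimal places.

Aditi reaches Caldera along 2 paths.
Via Pellion → Palisade: 66% × 8% × 100% = 5.28%.
Via Palisade: 85% × 100% = 85%.
Total: 5.28% + 85% = 90.28%.

90.28%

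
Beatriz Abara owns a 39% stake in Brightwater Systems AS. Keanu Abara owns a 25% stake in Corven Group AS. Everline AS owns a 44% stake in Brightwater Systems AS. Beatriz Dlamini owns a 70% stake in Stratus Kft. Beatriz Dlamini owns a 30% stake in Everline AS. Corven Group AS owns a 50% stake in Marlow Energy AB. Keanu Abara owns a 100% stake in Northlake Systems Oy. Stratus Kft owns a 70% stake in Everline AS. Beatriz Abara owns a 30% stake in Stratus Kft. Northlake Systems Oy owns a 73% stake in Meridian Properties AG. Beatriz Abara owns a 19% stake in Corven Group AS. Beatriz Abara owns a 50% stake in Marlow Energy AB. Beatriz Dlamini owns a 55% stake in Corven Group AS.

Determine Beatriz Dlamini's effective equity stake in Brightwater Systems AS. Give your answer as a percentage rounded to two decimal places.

34.76%

Beatriz Dlamini reaches Brightwater along 2 paths.
Via Everline: 30% × 44% = 13.2%.
Via Stratus → Everline: 70% × 70% × 44% = 21.56%.
Total: 13.2% + 21.56% = 34.76%.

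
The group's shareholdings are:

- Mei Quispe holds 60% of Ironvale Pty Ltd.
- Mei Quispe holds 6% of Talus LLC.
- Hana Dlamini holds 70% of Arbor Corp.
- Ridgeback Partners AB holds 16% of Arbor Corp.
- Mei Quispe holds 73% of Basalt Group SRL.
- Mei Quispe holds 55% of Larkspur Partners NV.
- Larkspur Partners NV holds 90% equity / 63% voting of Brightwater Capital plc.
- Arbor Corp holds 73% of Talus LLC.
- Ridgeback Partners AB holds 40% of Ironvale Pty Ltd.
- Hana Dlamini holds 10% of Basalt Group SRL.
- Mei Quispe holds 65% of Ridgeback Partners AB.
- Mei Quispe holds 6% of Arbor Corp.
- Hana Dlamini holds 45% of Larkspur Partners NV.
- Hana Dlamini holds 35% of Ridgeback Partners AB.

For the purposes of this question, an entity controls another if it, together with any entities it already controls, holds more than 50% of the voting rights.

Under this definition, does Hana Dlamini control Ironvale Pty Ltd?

Hana holds 70% of Arbor, so Hana controls Arbor.
Arbor holds 73% of Talus, so Hana controls Talus.
Neither Hana nor any entity Hana controls holds any voting interest in Ironvale.
So Hana does not control Ironvale.

No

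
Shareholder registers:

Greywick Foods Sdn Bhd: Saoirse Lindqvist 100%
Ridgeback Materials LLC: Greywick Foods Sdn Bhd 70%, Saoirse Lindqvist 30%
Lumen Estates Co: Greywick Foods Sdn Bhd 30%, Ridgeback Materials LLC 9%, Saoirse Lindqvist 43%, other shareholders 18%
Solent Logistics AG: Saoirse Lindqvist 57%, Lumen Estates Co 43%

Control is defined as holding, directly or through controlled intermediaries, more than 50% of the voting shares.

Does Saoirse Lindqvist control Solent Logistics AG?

Yes

Saoirse holds 100% of Greywick, so Saoirse controls Greywick.
Greywick and Saoirse together hold 70% + 30% = 100% of Ridgeback, so Saoirse controls Ridgeback.
Greywick and Ridgeback and Saoirse together hold 30% + 9% + 43% = 82% of Lumen, so Saoirse controls Lumen.
Saoirse and Lumen together hold 57% + 43% = 100% of Solent, so Saoirse controls Solent.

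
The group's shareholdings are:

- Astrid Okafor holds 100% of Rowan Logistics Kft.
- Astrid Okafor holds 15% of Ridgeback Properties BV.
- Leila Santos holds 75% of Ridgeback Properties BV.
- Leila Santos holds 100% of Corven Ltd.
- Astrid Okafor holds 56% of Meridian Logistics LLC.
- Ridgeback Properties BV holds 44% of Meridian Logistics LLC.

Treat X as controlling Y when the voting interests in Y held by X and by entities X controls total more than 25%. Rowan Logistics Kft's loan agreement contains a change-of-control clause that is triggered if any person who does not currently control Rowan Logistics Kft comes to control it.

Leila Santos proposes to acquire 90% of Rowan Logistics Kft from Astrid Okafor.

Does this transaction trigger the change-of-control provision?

The purchase adds only to Leila's holdings (Astrid's stake shrinks), so Leila is the only person who could newly come to control Rowan.
Leila holds 75% of Ridgeback, so Leila controls Ridgeback.
Ridgeback holds 44% of Meridian, so Leila controls Meridian.
Leila holds 100% of Corven, so Leila controls Corven.
Neither Leila nor any entity Leila controls holds any voting interest in Rowan.
So before the transaction, Leila does not control Rowan.
After the purchase, Leila holds 90% of Rowan directly, and Astrid's stake falls to 10%.
Leila holds 90% of Rowan, so Leila controls Rowan.
Leila did not control Rowan before and does after, so the clause is triggered.

Yes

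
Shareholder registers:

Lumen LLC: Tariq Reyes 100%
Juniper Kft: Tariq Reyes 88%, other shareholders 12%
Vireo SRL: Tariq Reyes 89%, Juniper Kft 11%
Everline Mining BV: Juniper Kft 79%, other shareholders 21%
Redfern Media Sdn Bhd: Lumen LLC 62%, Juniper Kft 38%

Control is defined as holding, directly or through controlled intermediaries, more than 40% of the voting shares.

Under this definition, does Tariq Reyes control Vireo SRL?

Tariq holds 88% of Juniper, so Tariq controls Juniper.
Tariq and Juniper together hold 89% + 11% = 100% of Vireo, so Tariq controls Vireo.

Yes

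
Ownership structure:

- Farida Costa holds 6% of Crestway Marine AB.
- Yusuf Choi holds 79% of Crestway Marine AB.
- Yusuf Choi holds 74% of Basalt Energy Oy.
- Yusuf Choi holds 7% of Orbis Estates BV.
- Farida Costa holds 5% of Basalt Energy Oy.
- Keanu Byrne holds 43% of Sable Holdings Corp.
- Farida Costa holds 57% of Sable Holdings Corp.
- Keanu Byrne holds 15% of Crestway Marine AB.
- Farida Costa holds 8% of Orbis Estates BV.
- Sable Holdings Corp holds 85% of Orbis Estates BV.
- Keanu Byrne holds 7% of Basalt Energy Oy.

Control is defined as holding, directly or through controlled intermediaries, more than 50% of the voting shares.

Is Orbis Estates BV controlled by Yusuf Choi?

Yusuf holds 79% of Crestway, so Yusuf controls Crestway.
Yusuf holds 74% of Basalt, so Yusuf controls Basalt.
In Orbis, Yusuf's side holds only 7%, not > 50%.
So Yusuf does not control Orbis.

No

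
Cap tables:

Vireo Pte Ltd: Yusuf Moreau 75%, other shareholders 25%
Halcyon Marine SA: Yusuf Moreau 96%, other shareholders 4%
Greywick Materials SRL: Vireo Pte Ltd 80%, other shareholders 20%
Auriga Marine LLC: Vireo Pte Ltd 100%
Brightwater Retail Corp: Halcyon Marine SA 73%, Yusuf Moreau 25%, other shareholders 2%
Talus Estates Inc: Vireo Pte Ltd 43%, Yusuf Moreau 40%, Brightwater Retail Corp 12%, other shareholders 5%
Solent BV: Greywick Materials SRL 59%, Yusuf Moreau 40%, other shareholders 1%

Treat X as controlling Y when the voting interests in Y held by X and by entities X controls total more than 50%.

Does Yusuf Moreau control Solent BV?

Yes

Yusuf holds 75% of Vireo, so Yusuf controls Vireo.
Vireo holds 80% of Greywick, so Yusuf controls Greywick.
Greywick and Yusuf together hold 59% + 40% = 99% of Solent, so Yusuf controls Solent.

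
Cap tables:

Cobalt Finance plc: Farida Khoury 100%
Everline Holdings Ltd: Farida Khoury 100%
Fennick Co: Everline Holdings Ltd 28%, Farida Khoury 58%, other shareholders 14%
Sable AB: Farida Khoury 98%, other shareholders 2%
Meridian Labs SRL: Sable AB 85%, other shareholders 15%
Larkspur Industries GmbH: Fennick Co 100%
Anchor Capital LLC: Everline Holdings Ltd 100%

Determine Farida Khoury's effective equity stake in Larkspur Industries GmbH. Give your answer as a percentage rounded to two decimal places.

86.00%

Farida reaches Larkspur along 2 paths.
Via Everline → Fennick: 100% × 28% × 100% = 28%.
Via Fennick: 58% × 100% = 58%.
Total: 28% + 58% = 86%.
Rounded: 86.00%.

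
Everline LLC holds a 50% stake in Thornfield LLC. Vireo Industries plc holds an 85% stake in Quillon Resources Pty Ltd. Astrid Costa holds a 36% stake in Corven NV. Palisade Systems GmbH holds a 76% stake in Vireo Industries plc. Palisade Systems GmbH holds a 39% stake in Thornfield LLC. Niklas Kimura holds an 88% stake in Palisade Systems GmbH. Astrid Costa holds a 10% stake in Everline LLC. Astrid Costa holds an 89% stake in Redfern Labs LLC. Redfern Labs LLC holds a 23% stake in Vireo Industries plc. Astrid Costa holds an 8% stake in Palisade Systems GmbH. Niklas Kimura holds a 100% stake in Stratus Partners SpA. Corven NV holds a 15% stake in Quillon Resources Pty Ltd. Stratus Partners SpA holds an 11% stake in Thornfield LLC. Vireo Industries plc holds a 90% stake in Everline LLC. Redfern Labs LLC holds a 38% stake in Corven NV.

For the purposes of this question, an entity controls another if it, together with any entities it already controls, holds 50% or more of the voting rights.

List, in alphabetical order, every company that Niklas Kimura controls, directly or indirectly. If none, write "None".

Everline LLC, Palisade Systems GmbH, Quillon Resources Pty Ltd, Stratus Partners SpA, Thornfield LLC, Vireo Industries plc

Niklas holds 88% of Palisade, so Niklas controls Palisade.
Palisade holds 76% of Vireo, so Niklas controls Vireo.
Vireo holds 90% of Everline, so Niklas controls Everline.
Niklas holds 100% of Stratus, so Niklas controls Stratus.
Vireo holds 85% of Quillon, so Niklas controls Quillon.
Palisade and Everline and Stratus together hold 39% + 50% + 11% = 100% of Thornfield, so Niklas controls Thornfield.
No other company's threshold is met.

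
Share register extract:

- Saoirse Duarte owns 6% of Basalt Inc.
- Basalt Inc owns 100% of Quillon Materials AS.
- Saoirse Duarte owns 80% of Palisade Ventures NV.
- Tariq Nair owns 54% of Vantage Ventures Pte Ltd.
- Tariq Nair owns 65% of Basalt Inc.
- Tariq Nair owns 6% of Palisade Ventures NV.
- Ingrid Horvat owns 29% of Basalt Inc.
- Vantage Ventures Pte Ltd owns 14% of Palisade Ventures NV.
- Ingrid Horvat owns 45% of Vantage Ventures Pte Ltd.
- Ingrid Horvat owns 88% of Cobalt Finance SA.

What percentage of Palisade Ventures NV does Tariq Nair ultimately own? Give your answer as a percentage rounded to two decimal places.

13.56%

Tariq reaches Palisade along 2 paths.
Direct stake: 6% = 6%.
Via Vantage: 54% × 14% = 7.56%.
Total: 6% + 7.56% = 13.56%.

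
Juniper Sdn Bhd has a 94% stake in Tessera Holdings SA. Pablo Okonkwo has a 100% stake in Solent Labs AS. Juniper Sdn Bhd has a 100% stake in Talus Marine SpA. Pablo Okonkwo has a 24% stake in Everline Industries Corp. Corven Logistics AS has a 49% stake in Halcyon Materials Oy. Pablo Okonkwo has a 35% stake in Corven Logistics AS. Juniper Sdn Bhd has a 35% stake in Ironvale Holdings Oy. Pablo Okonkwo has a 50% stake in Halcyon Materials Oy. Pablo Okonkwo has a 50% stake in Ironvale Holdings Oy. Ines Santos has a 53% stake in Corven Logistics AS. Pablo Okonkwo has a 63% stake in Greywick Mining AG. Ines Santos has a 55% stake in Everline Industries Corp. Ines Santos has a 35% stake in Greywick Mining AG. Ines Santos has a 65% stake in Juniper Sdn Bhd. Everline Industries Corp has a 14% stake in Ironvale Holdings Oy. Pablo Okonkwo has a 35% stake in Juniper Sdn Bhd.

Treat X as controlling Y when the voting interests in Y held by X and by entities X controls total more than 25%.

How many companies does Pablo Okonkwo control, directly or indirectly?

Pablo holds 35% of Corven, so Pablo controls Corven.
Pablo holds 35% of Juniper, so Pablo controls Juniper.
Pablo and Juniper together hold 50% + 35% = 85% of Ironvale, so Pablo controls Ironvale.
Pablo and Corven together hold 50% + 49% = 99% of Halcyon, so Pablo controls Halcyon.
Juniper holds 100% of Talus, so Pablo controls Talus.
Pablo holds 63% of Greywick, so Pablo controls Greywick.
Pablo holds 100% of Solent, so Pablo controls Solent.
Juniper holds 94% of Tessera, so Pablo controls Tessera.
No other company's threshold is met.
Pablo controls 8 companies.

8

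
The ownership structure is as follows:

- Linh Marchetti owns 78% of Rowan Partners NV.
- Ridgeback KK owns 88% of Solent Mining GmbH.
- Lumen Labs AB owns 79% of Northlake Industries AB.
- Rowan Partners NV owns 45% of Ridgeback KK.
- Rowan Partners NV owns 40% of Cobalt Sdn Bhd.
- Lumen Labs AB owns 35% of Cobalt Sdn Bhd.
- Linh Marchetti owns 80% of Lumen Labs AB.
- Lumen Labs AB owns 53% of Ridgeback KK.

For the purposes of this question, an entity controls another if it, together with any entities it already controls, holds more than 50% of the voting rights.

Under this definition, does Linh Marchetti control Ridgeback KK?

Yes

Linh holds 80% of Lumen, so Linh controls Lumen.
Linh holds 78% of Rowan, so Linh controls Rowan.
Rowan and Lumen together hold 45% + 53% = 98% of Ridgeback, so Linh controls Ridgeback.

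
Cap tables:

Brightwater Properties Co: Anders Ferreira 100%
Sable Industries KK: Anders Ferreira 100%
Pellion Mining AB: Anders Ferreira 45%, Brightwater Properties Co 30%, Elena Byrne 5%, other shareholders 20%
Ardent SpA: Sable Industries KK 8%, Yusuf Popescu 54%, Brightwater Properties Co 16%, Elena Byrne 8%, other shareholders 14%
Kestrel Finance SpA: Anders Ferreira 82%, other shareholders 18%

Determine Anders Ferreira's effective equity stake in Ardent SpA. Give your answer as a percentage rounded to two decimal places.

Anders reaches Ardent along 2 paths.
Via Sable: 100% × 8% = 8%.
Via Brightwater: 100% × 16% = 16%.
Total: 8% + 16% = 24%.
Rounded: 24.00%.

24.00%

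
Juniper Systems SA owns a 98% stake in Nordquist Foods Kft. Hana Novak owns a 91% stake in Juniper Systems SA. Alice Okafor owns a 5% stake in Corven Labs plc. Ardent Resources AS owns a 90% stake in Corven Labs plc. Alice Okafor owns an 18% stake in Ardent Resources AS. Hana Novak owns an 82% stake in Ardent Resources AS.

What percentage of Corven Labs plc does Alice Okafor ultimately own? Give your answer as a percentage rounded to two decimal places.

Alice reaches Corven along 2 paths.
Via Ardent: 18% × 90% = 16.2%.
Direct stake: 5% = 5%.
Total: 16.2% + 5% = 21.2%.
Rounded: 21.20%.

21.20%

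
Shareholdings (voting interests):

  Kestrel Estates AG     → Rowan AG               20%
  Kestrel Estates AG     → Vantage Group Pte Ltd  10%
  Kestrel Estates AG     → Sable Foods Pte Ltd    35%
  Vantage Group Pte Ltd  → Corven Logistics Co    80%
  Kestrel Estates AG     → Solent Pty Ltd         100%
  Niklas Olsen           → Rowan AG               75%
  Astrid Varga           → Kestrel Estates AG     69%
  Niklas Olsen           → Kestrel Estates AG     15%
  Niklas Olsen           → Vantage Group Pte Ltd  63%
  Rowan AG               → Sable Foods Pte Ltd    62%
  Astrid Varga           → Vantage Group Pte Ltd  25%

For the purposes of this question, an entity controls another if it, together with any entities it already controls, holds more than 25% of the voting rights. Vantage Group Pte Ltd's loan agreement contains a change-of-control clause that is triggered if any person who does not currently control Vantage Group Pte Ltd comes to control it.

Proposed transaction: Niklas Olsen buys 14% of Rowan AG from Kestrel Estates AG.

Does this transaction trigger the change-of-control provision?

No

The purchase adds only to Niklas's holdings (Kestrel's stake shrinks), so Niklas is the only person who could newly come to control Vantage.
Niklas holds 63% of Vantage, so Niklas controls Vantage.
So Niklas already controls Vantage before the transaction.
After the purchase, Niklas's direct stake in Rowan rises to 75% + 14% = 89%, and Kestrel's stake falls to 6%.
Niklas controlled Vantage already, so this is not a new person acquiring control; every other person's position is unchanged or reduced.
No new person acquires control, so the clause is not triggered.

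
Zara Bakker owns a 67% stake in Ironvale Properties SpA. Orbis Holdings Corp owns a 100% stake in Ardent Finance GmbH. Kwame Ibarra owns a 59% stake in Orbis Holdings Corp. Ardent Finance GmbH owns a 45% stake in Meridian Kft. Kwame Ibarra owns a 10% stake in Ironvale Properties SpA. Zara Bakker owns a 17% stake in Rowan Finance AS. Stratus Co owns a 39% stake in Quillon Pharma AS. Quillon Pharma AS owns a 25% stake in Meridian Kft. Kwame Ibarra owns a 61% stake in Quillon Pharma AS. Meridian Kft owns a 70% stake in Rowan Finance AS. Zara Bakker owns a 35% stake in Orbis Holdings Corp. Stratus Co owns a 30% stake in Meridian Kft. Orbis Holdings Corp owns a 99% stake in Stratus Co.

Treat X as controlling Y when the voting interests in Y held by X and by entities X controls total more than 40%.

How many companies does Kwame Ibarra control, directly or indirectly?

Kwame holds 59% of Orbis, so Kwame controls Orbis.
Orbis holds 100% of Ardent, so Kwame controls Ardent.
Orbis holds 99% of Stratus, so Kwame controls Stratus.
Stratus and Kwame together hold 39% + 61% = 100% of Quillon, so Kwame controls Quillon.
Stratus and Quillon and Ardent together hold 30% + 25% + 45% = 100% of Meridian, so Kwame controls Meridian.
Meridian holds 70% of Rowan, so Kwame controls Rowan.
No other company's threshold is met.
Kwame controls 6 companies.

6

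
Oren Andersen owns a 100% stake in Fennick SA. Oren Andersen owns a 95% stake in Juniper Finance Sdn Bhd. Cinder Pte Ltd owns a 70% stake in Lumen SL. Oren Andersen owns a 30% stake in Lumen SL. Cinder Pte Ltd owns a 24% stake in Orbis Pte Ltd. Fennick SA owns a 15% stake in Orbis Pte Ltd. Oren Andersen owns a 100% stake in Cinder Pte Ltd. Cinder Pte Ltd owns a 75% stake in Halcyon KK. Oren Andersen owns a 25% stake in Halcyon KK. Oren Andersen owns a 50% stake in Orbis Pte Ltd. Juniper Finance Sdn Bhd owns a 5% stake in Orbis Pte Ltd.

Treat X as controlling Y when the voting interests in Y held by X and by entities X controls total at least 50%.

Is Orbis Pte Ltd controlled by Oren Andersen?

Oren holds 100% of Cinder, so Oren controls Cinder.
Oren holds 100% of Fennick, so Oren controls Fennick.
Oren holds 95% of Juniper, so Oren controls Juniper.
Cinder and Oren and Juniper and Fennick together hold 24% + 50% + 5% + 15% = 94% of Orbis, so Oren controls Orbis.

Yes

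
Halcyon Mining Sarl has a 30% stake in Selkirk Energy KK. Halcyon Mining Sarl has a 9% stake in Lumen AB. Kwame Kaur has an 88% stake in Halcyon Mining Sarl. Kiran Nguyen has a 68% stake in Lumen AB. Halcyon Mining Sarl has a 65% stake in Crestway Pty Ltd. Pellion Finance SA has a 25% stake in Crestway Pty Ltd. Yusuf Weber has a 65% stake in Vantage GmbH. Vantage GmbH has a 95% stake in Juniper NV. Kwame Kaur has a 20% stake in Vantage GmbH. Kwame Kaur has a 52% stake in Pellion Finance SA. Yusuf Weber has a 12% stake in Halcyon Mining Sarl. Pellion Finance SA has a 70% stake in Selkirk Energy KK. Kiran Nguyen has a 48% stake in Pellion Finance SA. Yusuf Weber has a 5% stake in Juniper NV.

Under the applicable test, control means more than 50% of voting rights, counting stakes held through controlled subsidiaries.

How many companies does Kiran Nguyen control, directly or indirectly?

1

Kiran holds 68% of Lumen, so Kiran controls Lumen.
No other company's threshold is met.
Kiran controls 1 company.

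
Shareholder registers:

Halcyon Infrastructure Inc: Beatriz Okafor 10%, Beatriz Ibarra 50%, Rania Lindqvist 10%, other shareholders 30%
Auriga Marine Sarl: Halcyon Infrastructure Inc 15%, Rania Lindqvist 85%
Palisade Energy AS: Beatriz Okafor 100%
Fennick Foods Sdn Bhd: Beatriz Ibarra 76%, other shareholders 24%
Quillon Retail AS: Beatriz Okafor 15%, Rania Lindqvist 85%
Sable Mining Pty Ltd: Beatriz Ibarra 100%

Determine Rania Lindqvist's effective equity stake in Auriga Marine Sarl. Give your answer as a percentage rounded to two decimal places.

86.50%

Rania reaches Auriga along 2 paths.
Via Halcyon: 10% × 15% = 1.5%.
Direct stake: 85% = 85%.
Total: 1.5% + 85% = 86.5%.
Rounded: 86.50%.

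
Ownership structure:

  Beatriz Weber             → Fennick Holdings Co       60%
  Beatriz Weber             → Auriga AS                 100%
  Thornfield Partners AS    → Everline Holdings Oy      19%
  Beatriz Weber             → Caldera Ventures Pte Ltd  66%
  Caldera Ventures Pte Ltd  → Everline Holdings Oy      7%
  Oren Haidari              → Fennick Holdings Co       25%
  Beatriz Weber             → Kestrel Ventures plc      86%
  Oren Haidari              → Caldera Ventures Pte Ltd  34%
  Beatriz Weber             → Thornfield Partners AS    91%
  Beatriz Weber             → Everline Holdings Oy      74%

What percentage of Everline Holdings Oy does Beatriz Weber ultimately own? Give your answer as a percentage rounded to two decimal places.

95.91%

Beatriz reaches Everline along 3 paths.
Via Thornfield: 91% × 19% = 17.29%.
Via Caldera: 66% × 7% = 4.62%.
Direct stake: 74% = 74%.
Total: 17.29% + 4.62% + 74% = 95.91%.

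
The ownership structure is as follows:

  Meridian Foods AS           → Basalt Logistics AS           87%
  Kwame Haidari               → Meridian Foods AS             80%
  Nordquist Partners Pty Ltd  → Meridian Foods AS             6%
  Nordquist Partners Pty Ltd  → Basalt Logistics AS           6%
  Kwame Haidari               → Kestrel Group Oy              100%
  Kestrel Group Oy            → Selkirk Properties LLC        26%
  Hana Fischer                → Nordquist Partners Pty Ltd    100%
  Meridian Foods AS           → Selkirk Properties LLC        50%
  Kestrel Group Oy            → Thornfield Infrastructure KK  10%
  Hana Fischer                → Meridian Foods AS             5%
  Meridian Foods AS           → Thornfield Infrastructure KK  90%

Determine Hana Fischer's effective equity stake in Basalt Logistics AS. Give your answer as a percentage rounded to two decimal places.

15.57%

Hana reaches Basalt along 3 paths.
Via Meridian: 5% × 87% = 4.35%.
Via Nordquist → Meridian: 100% × 6% × 87% = 5.22%.
Via Nordquist: 100% × 6% = 6%.
Total: 4.35% + 5.22% + 6% = 15.57%.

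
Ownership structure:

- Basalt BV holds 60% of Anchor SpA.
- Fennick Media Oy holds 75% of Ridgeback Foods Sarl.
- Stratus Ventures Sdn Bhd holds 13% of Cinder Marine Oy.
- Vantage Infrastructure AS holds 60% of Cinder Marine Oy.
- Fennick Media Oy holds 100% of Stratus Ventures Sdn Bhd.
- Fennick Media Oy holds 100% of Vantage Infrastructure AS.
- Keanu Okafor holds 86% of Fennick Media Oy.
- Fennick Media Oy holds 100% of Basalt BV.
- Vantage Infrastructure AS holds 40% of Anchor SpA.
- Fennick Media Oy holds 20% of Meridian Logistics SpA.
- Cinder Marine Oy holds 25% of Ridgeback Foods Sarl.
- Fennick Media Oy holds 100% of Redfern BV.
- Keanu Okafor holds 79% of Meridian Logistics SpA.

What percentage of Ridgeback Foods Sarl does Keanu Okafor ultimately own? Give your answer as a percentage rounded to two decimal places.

Keanu reaches Ridgeback along 3 paths.
Via Fennick → Vantage → Cinder: 86% × 100% × 60% × 25% = 12.9%.
Via Fennick → Stratus → Cinder: 86% × 100% × 13% × 25% = 2.795%.
Via Fennick: 86% × 75% = 64.5%.
Total: 12.9% + 2.795% + 64.5% = 80.195%.
Rounded: 80.20%.

80.20%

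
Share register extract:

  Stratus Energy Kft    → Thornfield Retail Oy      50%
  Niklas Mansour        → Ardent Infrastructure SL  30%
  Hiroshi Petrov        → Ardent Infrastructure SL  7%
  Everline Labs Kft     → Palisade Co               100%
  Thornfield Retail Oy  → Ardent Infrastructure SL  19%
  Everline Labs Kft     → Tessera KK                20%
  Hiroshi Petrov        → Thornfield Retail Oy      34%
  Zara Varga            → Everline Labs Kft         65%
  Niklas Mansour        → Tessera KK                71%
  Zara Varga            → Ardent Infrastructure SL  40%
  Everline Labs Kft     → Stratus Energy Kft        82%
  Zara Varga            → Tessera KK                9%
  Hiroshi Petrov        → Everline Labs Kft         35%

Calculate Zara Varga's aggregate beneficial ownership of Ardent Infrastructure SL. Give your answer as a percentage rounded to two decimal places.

45.06%

Zara reaches Ardent along 2 paths.
Direct stake: 40% = 40%.
Via Everline → Stratus → Thornfield: 65% × 82% × 50% × 19% = 5.0635%.
Total: 40% + 5.0635% = 45.0635%.
Rounded: 45.06%.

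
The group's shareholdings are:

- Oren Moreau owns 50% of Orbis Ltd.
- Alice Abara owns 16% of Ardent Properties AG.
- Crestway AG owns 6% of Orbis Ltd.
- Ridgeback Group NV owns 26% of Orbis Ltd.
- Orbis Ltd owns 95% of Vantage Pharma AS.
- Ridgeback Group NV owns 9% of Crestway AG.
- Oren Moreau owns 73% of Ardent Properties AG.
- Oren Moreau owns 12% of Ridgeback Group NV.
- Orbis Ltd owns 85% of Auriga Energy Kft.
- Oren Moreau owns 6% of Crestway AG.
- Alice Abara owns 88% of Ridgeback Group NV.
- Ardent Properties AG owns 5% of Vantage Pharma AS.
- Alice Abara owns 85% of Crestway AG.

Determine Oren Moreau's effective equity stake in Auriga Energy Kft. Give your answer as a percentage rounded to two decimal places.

Oren reaches Auriga along 4 paths.
Via Orbis: 50% × 85% = 42.5%.
Via Ridgeback → Orbis: 12% × 26% × 85% = 2.652%.
Via Ridgeback → Crestway → Orbis: 12% × 9% × 6% × 85% = 0.05508%.
Via Crestway → Orbis: 6% × 6% × 85% = 0.306%.
Total: 42.5% + 2.652% + 0.05508% + 0.306% = 45.51308%.
Rounded: 45.51%.

45.51%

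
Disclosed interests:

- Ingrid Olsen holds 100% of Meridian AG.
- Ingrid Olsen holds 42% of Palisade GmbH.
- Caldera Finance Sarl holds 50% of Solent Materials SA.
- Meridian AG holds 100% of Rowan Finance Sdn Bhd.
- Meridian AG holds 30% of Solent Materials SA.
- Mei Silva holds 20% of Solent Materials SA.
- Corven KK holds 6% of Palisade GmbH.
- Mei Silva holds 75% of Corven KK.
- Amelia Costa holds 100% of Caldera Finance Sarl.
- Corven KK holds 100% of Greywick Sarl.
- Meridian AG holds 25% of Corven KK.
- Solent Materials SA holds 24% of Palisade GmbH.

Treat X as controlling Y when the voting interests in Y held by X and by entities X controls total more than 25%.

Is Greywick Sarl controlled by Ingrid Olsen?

Ingrid holds 100% of Meridian, so Ingrid controls Meridian.
Meridian holds 30% of Solent, so Ingrid controls Solent.
Ingrid and Solent together hold 42% + 24% = 66% of Palisade, so Ingrid controls Palisade.
Meridian holds 100% of Rowan, so Ingrid controls Rowan.
Neither Ingrid nor any entity Ingrid controls holds any voting interest in Greywick.
So Ingrid does not control Greywick.

No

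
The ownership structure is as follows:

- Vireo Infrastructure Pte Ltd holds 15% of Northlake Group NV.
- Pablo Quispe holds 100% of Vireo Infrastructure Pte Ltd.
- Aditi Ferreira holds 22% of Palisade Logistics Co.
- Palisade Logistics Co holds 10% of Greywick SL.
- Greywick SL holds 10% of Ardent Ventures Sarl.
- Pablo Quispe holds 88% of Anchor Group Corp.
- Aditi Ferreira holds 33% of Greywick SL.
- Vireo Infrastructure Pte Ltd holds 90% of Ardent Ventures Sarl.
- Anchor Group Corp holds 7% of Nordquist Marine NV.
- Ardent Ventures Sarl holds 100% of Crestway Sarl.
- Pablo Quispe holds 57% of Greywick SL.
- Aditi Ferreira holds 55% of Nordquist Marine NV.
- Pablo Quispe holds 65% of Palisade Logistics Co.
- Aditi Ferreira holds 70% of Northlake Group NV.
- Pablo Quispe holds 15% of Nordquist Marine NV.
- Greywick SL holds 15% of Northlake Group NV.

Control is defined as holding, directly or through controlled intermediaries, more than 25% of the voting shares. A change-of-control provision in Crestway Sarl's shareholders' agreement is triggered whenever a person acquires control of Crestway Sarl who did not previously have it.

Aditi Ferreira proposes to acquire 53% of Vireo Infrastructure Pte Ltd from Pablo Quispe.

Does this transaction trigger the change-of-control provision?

The purchase adds only to Aditi's holdings (Pablo's stake shrinks), so Aditi is the only person who could newly come to control Crestway.
Aditi holds 55% of Nordquist, so Aditi controls Nordquist.
Aditi holds 33% of Greywick, so Aditi controls Greywick.
Aditi and Greywick together hold 70% + 15% = 85% of Northlake, so Aditi controls Northlake.
Neither Aditi nor any entity Aditi controls holds any voting interest in Crestway.
So before the transaction, Aditi does not control Crestway.
After the purchase, Aditi holds 53% of Vireo directly, and Pablo's stake falls to 47%.
Aditi holds 53% of Vireo, so Aditi controls Vireo.
Greywick and Vireo together hold 10% + 90% = 100% of Ardent, so Aditi controls Ardent.
Ardent holds 100% of Crestway, so Aditi controls Crestway.
Aditi did not control Crestway before and does after, so the clause is triggered.

Yes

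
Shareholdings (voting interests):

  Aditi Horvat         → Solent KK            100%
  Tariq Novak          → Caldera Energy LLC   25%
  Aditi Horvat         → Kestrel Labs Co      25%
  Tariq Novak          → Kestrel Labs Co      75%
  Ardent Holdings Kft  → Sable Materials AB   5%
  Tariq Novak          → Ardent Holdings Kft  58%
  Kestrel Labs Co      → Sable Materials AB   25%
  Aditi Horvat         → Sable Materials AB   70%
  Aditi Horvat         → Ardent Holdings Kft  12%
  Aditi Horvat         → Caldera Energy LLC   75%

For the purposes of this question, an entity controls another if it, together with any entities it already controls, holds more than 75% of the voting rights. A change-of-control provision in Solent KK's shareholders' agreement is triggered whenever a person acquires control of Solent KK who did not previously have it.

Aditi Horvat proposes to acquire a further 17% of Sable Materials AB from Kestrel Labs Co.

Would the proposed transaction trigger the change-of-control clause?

The purchase adds only to Aditi's holdings (Kestrel's stake shrinks), so Aditi is the only person who could newly come to control Solent.
Aditi holds 100% of Solent, so Aditi controls Solent.
So Aditi already controls Solent before the transaction.
After the purchase, Aditi's direct stake in Sable rises to 70% + 17% = 87%, and Kestrel's stake falls to 8%.
Aditi controlled Solent already, so this is not a new person acquiring control; every other person's position is unchanged or reduced.
No new person acquires control, so the clause is not triggered.

No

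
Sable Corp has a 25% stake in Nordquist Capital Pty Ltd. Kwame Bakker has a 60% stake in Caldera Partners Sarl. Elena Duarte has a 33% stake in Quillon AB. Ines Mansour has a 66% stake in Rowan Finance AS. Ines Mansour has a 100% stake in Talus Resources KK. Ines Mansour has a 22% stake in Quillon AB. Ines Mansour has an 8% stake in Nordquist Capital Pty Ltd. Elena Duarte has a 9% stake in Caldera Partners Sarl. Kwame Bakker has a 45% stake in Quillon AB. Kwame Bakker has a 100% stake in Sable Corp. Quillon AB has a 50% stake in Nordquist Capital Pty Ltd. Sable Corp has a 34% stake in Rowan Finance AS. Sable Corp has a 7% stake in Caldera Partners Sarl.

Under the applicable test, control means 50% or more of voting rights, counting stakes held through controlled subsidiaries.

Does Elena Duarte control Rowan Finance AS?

Elena's largest direct stake is 33% in Quillon, which does not meet the threshold, so Elena controls no company.
Neither Elena nor any entity Elena controls holds any voting interest in Rowan.
So Elena does not control Rowan.

No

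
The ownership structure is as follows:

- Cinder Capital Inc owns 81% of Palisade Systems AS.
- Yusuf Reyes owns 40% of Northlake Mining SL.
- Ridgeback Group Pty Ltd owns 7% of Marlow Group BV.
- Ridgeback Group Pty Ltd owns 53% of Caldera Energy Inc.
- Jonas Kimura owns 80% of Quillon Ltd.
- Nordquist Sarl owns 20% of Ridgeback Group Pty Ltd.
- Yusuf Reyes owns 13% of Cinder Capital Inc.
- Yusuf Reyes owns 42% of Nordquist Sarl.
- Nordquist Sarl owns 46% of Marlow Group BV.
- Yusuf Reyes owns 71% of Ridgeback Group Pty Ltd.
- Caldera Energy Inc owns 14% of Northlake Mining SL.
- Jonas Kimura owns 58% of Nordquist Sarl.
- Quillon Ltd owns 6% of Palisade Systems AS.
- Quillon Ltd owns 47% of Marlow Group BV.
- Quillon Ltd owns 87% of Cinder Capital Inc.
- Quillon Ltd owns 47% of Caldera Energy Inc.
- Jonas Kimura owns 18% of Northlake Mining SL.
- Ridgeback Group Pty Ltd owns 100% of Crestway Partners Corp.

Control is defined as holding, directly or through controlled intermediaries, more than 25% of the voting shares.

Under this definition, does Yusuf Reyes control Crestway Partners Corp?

Yes

Yusuf holds 42% of Nordquist, so Yusuf controls Nordquist.
Nordquist and Yusuf together hold 20% + 71% = 91% of Ridgeback, so Yusuf controls Ridgeback.
Ridgeback holds 100% of Crestway, so Yusuf controls Crestway.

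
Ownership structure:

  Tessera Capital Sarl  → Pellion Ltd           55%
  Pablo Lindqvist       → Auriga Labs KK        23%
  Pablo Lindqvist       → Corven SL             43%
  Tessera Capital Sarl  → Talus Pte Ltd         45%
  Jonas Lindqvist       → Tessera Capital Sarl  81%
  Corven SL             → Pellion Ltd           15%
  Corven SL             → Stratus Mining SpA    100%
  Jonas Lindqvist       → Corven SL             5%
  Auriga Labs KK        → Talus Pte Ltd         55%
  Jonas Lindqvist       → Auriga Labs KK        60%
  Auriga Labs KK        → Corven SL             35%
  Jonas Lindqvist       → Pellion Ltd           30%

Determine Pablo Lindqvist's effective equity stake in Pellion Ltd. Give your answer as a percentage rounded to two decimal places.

7.66%

Pablo reaches Pellion along 2 paths.
Via Corven: 43% × 15% = 6.45%.
Via Auriga → Corven: 23% × 35% × 15% = 1.2075%.
Total: 6.45% + 1.2075% = 7.6575%.
Rounded: 7.66%.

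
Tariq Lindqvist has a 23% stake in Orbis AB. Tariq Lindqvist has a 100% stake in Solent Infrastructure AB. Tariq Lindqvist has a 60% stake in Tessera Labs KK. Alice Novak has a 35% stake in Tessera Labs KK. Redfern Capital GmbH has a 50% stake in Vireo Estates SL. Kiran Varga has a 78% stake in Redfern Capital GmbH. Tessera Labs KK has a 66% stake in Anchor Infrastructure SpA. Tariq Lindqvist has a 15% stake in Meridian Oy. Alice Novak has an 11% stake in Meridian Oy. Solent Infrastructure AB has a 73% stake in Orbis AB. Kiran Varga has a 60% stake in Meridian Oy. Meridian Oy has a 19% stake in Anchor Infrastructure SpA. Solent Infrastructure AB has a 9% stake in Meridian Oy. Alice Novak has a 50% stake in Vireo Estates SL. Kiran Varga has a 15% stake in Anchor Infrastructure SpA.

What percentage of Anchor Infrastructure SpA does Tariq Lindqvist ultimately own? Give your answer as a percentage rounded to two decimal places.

44.16%

Tariq reaches Anchor along 3 paths.
Via Meridian: 15% × 19% = 2.85%.
Via Solent → Meridian: 100% × 9% × 19% = 1.71%.
Via Tessera: 60% × 66% = 39.6%.
Total: 2.85% + 1.71% + 39.6% = 44.16%.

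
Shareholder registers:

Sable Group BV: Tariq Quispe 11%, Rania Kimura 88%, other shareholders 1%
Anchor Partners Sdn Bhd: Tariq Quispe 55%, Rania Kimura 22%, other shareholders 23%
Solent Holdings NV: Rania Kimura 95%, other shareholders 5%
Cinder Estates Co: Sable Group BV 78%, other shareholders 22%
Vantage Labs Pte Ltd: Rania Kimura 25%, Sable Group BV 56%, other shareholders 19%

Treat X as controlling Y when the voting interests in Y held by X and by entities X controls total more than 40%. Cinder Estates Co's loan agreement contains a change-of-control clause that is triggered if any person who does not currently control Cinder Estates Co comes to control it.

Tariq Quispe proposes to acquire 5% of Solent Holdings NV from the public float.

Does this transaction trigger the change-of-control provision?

The purchase changes only Tariq's holdings, so Tariq is the only person who could newly come to control Cinder.
Tariq holds 55% of Anchor, so Tariq controls Anchor.
Neither Tariq nor any entity Tariq controls holds any voting interest in Cinder.
So before the transaction, Tariq does not control Cinder.
After the purchase, Tariq holds 5% of Solent directly.
Tariq's side now holds 5% of Solent, not > 40%, so Tariq still does not control Solent.
After the transaction, neither Tariq nor any entity Tariq controls holds a voting interest in Cinder, so Tariq still does not control it.
No new person acquires control, so the clause is not triggered.

No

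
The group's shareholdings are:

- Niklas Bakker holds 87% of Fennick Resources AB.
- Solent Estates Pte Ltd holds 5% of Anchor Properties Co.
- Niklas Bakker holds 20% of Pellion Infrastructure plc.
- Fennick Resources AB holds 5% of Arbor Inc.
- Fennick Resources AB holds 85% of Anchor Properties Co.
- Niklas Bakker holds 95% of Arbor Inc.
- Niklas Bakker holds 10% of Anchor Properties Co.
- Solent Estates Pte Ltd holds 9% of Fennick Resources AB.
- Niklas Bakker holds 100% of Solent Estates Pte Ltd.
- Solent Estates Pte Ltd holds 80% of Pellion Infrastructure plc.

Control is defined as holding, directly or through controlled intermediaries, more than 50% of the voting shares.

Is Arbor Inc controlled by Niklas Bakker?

Niklas holds 100% of Solent, so Niklas controls Solent.
Niklas and Solent together hold 87% + 9% = 96% of Fennick, so Niklas controls Fennick.
Niklas and Fennick together hold 95% + 5% = 100% of Arbor, so Niklas controls Arbor.

Yes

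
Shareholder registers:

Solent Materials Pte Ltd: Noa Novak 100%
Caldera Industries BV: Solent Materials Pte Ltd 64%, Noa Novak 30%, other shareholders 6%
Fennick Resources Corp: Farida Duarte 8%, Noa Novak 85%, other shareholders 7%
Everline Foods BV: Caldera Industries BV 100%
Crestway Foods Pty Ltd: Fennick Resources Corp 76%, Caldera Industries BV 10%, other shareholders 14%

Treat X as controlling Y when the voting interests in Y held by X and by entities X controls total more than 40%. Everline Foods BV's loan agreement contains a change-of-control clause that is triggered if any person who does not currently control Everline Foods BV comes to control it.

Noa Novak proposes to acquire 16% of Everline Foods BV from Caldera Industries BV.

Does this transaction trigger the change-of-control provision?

The purchase adds only to Noa's holdings (Caldera's stake shrinks), so Noa is the only person who could newly come to control Everline.
Noa holds 100% of Solent, so Noa controls Solent.
Solent and Noa together hold 64% + 30% = 94% of Caldera, so Noa controls Caldera.
Caldera holds 100% of Everline, so Noa controls Everline.
So Noa already controls Everline before the transaction.
After the purchase, Noa holds 16% of Everline directly, and Caldera's stake falls to 84%.
Noa controlled Everline already, so this is not a new person acquiring control; every other person's position is unchanged or reduced.
No new person acquires control, so the clause is not triggered.

No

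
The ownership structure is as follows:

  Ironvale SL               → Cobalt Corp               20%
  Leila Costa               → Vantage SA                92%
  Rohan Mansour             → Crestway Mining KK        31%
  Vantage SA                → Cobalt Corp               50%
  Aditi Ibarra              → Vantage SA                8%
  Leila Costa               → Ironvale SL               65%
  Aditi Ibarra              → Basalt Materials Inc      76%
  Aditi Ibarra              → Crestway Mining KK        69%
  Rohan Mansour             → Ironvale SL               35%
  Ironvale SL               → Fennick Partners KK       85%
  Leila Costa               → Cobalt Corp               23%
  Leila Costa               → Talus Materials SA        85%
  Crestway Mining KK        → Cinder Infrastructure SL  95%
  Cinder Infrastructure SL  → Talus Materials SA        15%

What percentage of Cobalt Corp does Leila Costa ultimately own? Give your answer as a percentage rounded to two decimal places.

Leila reaches Cobalt along 3 paths.
Via Ironvale: 65% × 20% = 13%.
Via Vantage: 92% × 50% = 46%.
Direct stake: 23% = 23%.
Total: 13% + 46% + 23% = 82%.
Rounded: 82.00%.

82.00%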